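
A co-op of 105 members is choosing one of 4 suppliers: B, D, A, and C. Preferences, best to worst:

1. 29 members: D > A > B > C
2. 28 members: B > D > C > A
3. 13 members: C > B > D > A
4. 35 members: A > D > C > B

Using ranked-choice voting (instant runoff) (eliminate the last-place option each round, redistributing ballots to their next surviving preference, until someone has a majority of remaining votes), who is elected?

Round 1: B 28, D 29, A 35, C 13. Eliminate C.
Round 2: B 41, D 29, A 35. Eliminate D.
Round 3: B 41, A 64. A has a majority.

A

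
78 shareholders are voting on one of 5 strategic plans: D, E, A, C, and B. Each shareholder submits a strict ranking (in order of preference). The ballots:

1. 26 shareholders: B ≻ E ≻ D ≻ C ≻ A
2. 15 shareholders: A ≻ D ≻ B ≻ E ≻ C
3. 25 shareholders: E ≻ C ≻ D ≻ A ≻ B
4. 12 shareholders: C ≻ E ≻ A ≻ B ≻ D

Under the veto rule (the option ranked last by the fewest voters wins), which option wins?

E

Last-place votes: D 12, E 0, A 26, C 15, B 25.
E is ranked last by the fewest voters, so E wins.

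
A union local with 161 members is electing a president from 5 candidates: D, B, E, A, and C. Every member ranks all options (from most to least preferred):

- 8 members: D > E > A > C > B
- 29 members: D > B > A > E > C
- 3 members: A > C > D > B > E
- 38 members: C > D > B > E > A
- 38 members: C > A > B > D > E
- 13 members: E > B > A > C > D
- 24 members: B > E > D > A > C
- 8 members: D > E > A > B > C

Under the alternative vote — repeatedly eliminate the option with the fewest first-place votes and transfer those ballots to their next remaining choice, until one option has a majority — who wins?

C

Round 1: D 45, B 24, E 13, A 3, C 76. Eliminate A.
Round 2: D 45, B 24, E 13, C 79. Eliminate E.
Round 3: D 45, B 37, C 79. Eliminate B.
Round 4: D 69, C 92. C has a majority.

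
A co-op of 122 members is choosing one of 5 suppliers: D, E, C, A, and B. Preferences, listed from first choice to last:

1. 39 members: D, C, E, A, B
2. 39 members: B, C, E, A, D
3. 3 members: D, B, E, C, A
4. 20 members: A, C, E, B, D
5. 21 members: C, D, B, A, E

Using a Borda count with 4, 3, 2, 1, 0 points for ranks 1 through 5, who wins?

D: 39·4 + 39·0 + 3·4 + 20·0 + 21·3 = 231
E: 39·2 + 39·2 + 3·2 + 20·2 + 21·0 = 202
C: 39·3 + 39·3 + 3·1 + 20·3 + 21·4 = 381
A: 39·1 + 39·1 + 3·0 + 20·4 + 21·1 = 179
B: 39·0 + 39·4 + 3·3 + 20·1 + 21·2 = 227
C has the highest Borda score (381).

C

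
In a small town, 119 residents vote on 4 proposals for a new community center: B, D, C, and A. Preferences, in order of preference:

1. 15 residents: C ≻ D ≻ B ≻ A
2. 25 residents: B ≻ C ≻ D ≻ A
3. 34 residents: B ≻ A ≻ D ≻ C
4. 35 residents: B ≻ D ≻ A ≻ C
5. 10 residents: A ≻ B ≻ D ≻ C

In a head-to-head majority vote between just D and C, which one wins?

D

Voters preferring D to C: 79; preferring C to D: 40.
D wins the head-to-head.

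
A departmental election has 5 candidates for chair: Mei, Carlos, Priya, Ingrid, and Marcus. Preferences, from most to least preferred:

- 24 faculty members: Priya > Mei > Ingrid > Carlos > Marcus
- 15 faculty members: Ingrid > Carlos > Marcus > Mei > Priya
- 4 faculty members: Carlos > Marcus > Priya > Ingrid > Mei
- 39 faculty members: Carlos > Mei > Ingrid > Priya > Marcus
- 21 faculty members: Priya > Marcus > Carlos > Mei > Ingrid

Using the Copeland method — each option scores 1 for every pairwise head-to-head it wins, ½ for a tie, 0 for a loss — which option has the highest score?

Carlos

Mei: beats Priya, Ingrid, and Marcus; loses to Carlos → score 3.
Carlos: beats Mei, Priya, Ingrid, and Marcus → score 4.
Priya: beats Marcus; loses to Mei, Carlos, and Ingrid → score 1.
Ingrid: beats Priya and Marcus; loses to Mei and Carlos → score 2.
Marcus: loses to Mei, Carlos, Priya, and Ingrid → score 0.
Carlos has the best pairwise record.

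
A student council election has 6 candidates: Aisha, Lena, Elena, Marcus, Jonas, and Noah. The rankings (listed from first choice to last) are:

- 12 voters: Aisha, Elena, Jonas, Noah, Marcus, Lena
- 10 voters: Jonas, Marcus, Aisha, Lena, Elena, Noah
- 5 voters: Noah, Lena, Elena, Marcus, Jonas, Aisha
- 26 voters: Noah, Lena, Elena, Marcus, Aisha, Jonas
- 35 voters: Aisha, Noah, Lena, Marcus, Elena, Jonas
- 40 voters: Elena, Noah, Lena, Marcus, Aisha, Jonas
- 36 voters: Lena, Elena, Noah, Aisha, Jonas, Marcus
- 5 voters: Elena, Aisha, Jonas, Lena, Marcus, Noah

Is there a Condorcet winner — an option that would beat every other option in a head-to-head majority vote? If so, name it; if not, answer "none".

none

Checking pairwise contests:
Lena beats Aisha 107–62.
Noah beats Lena 118–51.
Lena beats Elena 112–57.
Aisha beats Marcus 88–81.
Aisha beats Jonas 154–15.
Elena beats Noah 103–66.
Every option loses at least one head-to-head, so there is no Condorcet winner.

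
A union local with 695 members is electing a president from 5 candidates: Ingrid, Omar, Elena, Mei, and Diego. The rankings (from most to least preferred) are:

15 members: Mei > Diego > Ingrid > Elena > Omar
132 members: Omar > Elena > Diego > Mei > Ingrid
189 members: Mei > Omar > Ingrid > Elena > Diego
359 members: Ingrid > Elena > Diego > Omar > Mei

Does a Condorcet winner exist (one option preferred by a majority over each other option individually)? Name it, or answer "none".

Ingrid

Ingrid vs Omar: 374–321 for Ingrid.
Ingrid vs Elena: 563–132 for Ingrid.
Ingrid vs Mei: 359–336 for Ingrid.
Ingrid vs Diego: 548–147 for Ingrid.
Ingrid beats every other option head-to-head.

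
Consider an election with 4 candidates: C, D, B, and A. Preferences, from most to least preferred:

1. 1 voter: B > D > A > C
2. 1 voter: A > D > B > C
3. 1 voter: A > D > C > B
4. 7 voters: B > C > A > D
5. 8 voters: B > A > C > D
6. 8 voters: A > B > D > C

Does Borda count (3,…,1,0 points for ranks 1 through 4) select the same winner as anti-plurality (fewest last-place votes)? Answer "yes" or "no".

Borda — scores: C 23, D 14, B 65, A 54. Winner: B.
Anti-plurality — last-place votes: C 10, D 15, B 1, A 0. Winner: A.
The two methods disagree.

no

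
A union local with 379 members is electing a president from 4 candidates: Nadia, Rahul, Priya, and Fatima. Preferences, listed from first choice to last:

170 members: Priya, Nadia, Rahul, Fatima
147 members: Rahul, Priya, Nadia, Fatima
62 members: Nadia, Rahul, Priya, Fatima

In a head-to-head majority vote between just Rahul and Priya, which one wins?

Rahul

Voters preferring Rahul to Priya: 209; preferring Priya to Rahul: 170.
Rahul wins the head-to-head.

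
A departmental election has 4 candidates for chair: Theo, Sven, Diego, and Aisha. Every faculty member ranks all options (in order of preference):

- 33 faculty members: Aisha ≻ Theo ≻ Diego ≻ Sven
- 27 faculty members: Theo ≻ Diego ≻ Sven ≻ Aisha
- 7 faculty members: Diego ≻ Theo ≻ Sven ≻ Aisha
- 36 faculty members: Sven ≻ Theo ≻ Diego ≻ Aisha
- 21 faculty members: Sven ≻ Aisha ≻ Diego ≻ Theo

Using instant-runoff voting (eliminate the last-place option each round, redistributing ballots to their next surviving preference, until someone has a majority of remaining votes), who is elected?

Theo

Round 1: Theo 27, Sven 57, Diego 7, Aisha 33. Eliminate Diego.
Round 2: Theo 34, Sven 57, Aisha 33. Eliminate Aisha.
Round 3: Theo 67, Sven 57. Theo has a majority.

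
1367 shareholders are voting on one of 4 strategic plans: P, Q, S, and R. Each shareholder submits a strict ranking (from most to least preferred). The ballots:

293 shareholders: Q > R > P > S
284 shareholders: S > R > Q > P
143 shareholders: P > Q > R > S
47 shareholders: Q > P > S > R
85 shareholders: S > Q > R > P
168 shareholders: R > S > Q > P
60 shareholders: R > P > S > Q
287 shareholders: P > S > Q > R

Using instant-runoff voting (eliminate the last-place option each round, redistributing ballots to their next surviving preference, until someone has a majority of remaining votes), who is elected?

P

Round 1: P 430, Q 340, S 369, R 228. Eliminate R.
Round 2: P 490, Q 340, S 537. Eliminate Q.
Round 3: P 830, S 537. P has a majority.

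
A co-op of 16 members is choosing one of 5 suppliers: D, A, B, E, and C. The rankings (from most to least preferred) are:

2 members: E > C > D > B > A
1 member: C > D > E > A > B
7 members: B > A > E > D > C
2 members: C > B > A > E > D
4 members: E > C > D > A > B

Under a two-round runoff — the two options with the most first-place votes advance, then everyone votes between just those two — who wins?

B

Round 1 first-place votes: D 0, A 0, B 7, E 6, C 3.
B and E advance.
Runoff: B is preferred to E by 9 voters; E by 7.
B wins the runoff.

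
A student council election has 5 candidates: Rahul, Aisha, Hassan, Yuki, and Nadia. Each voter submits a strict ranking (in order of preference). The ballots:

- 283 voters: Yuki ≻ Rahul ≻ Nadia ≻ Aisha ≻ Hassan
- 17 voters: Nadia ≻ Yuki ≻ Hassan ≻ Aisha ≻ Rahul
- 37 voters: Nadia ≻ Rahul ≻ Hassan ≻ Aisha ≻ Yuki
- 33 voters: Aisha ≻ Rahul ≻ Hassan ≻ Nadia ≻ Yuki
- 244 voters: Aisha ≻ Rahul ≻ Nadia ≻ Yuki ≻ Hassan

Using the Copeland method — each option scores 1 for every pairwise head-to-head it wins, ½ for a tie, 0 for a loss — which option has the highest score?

Rahul

Rahul: beats Aisha, Hassan, Yuki, and Nadia → score 4.
Aisha: beats Hassan and Yuki; loses to Rahul and Nadia → score 2.
Hassan: loses to Rahul, Aisha, Yuki, and Nadia → score 0.
Yuki: beats Hassan; loses to Rahul, Aisha, and Nadia → score 1.
Nadia: beats Aisha, Hassan, and Yuki; loses to Rahul → score 3.
Rahul has the best pairwise record.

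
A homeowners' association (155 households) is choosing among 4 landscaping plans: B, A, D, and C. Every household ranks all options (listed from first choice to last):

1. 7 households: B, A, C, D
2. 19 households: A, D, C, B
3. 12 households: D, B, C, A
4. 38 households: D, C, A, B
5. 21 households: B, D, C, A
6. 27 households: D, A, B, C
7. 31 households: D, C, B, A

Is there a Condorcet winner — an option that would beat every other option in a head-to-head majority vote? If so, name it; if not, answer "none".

D vs B: 127–28 for D.
D vs A: 129–26 for D.
D vs C: 148–7 for D.
D beats every other option head-to-head.

D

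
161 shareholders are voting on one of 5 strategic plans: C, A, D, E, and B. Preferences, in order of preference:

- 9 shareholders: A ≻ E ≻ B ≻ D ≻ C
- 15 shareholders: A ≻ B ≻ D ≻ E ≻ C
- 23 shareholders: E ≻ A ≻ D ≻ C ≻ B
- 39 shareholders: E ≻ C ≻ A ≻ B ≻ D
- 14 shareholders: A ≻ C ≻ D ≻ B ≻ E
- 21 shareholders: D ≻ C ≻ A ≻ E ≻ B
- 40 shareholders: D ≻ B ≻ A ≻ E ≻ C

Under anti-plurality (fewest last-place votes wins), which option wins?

A

Last-place votes: C 64, A 0, D 39, E 14, B 44.
A is ranked last by the fewest voters, so A wins.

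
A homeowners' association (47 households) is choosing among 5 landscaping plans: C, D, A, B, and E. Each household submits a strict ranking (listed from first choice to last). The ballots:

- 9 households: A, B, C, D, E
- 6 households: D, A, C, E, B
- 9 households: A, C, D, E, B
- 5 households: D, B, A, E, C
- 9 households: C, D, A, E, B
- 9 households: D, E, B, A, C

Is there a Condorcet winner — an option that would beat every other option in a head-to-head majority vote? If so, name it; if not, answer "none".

none

Checking pairwise contests:
A beats C 38–9.
C beats D 27–20.
D beats A 29–18.
C beats B 24–23.
C beats E 33–14.
Every option loses at least one head-to-head, so there is no Condorcet winner.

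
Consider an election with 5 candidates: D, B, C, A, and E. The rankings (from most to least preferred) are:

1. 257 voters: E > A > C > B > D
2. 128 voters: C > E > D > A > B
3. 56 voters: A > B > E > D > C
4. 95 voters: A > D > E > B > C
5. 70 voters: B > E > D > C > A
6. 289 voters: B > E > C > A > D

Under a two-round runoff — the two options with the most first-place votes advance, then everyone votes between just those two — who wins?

E

Round 1 first-place votes: D 0, B 359, C 128, A 151, E 257.
B and E advance.
Runoff: B is preferred to E by 415 voters; E by 480.
E wins the runoff.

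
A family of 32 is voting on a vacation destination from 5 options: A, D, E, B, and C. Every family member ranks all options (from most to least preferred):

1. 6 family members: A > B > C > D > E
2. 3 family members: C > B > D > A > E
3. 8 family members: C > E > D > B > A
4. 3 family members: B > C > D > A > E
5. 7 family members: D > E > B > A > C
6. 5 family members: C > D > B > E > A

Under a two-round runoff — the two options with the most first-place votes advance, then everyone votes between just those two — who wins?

C

Round 1 first-place votes: A 6, D 7, E 0, B 3, C 16.
C and D advance.
Runoff: C is preferred to D by 25 voters; D by 7.
C wins the runoff.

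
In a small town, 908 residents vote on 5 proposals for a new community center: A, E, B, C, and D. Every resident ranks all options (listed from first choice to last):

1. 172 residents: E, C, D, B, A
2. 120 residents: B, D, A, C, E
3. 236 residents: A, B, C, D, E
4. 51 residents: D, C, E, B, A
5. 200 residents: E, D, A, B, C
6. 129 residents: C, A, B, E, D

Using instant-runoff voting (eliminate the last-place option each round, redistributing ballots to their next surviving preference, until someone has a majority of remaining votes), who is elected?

A

Round 1: A 236, E 372, B 120, C 129, D 51. Eliminate D.
Round 2: A 236, E 372, B 120, C 180. Eliminate B.
Round 3: A 356, E 372, C 180. Eliminate C.
Round 4: A 485, E 423. A has a majority.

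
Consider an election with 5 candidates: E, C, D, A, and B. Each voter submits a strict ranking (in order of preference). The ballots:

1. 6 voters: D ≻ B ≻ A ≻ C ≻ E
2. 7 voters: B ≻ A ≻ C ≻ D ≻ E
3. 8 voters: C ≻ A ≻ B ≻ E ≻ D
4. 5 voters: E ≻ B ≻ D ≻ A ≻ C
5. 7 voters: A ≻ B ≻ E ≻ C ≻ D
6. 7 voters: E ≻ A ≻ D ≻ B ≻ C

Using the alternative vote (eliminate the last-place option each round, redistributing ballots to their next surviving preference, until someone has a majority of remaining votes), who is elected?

Round 1: E 12, C 8, D 6, A 7, B 7. Eliminate D.
Round 2: E 12, C 8, A 7, B 13. Eliminate A.
Round 3: E 12, C 8, B 20. Eliminate C.
Round 4: E 12, B 28. B has a majority.

B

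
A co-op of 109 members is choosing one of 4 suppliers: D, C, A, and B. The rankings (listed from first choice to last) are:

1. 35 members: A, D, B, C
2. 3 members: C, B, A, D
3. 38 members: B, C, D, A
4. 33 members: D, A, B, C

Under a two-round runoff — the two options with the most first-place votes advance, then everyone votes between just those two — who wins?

A

Round 1 first-place votes: D 33, C 3, A 35, B 38.
B and A advance.
Runoff: B is preferred to A by 41 voters; A by 68.
A wins the runoff.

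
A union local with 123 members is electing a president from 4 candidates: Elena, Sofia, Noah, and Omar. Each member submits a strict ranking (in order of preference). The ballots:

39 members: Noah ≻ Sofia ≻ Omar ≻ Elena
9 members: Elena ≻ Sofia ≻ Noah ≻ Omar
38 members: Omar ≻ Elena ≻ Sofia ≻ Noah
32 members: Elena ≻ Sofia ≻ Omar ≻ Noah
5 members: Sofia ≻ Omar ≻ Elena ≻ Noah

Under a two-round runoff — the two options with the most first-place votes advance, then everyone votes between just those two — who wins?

Round 1 first-place votes: Elena 41, Sofia 5, Noah 39, Omar 38.
Elena and Noah advance.
Runoff: Elena is preferred to Noah by 84 voters; Noah by 39.
Elena wins the runoff.

Elena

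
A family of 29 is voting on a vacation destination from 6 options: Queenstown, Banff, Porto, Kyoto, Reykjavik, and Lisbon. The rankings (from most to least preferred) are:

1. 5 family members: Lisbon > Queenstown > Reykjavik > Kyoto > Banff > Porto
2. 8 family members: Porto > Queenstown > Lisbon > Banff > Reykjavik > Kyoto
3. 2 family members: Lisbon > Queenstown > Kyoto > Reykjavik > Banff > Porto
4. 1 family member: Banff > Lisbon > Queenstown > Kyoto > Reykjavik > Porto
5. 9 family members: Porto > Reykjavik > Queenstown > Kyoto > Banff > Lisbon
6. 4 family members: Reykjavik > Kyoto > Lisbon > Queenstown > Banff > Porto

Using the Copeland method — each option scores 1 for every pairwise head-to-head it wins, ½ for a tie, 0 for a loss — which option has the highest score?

Porto

Queenstown: beats Banff, Kyoto, Reykjavik, and Lisbon; loses to Porto → score 4.
Banff: loses to Queenstown, Porto, Kyoto, Reykjavik, and Lisbon → score 0.
Porto: beats Queenstown, Banff, Kyoto, Reykjavik, and Lisbon → score 5.
Kyoto: beats Banff; loses to Queenstown, Porto, Reykjavik, and Lisbon → score 1.
Reykjavik: beats Banff and Kyoto; loses to Queenstown, Porto, and Lisbon → score 2.
Lisbon: beats Banff, Kyoto, and Reykjavik; loses to Queenstown and Porto → score 3.
Porto has the best pairwise record.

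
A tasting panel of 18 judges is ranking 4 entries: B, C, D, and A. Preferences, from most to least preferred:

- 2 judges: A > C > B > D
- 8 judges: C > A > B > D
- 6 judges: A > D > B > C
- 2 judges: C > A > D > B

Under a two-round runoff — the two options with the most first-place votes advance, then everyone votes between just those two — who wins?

C

Round 1 first-place votes: B 0, C 10, D 0, A 8.
C and A advance.
Runoff: C is preferred to A by 10 voters; A by 8.
C wins the runoff.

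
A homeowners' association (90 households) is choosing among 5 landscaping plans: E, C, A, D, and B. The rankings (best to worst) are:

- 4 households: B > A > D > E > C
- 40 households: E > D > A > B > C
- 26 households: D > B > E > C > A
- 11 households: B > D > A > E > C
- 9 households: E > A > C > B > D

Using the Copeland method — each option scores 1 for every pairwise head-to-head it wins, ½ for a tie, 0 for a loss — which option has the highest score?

E: beats C, A, D, and B → score 4.
C: loses to E, A, D, and B → score 0.
A: beats C and B; loses to E and D → score 2.
D: beats C, A, and B; loses to E → score 3.
B: beats C; loses to E, A, and D → score 1.
E has the best pairwise record.

E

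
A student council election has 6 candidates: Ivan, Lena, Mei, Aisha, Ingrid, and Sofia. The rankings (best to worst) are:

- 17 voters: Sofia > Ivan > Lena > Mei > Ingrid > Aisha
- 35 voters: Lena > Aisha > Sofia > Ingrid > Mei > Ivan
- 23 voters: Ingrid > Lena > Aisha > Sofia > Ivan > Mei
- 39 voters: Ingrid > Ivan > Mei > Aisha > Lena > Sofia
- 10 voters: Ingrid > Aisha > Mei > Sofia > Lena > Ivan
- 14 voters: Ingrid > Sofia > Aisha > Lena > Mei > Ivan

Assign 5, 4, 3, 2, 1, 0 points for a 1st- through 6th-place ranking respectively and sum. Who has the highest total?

Ingrid

Ivan: 17·4 + 35·0 + 23·1 + 39·4 + 10·0 + 14·0 = 247
Lena: 17·3 + 35·5 + 23·4 + 39·1 + 10·1 + 14·2 = 395
Mei: 17·2 + 35·1 + 23·0 + 39·3 + 10·3 + 14·1 = 230
Aisha: 17·0 + 35·4 + 23·3 + 39·2 + 10·4 + 14·3 = 369
Ingrid: 17·1 + 35·2 + 23·5 + 39·5 + 10·5 + 14·5 = 517
Sofia: 17·5 + 35·3 + 23·2 + 39·0 + 10·2 + 14·4 = 312
Ingrid has the highest Borda score (517).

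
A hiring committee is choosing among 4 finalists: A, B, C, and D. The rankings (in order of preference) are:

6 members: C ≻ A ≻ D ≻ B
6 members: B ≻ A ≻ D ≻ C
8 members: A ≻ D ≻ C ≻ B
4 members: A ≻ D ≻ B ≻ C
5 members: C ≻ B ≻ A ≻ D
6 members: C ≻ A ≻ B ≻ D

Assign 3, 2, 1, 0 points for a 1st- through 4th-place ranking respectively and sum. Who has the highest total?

A

A: 6·2 + 6·2 + 8·3 + 4·3 + 5·1 + 6·2 = 77
B: 6·0 + 6·3 + 8·0 + 4·1 + 5·2 + 6·1 = 38
C: 6·3 + 6·0 + 8·1 + 4·0 + 5·3 + 6·3 = 59
D: 6·1 + 6·1 + 8·2 + 4·2 + 5·0 + 6·0 = 36
A has the highest Borda score (77).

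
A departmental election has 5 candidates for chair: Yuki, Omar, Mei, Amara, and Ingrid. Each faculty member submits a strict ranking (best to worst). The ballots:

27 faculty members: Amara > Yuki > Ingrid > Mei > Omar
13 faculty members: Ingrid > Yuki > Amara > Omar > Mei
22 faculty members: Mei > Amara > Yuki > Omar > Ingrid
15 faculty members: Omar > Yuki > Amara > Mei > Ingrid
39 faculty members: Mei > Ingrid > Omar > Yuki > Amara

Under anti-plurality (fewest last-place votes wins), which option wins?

Last-place votes: Yuki 0, Omar 27, Mei 13, Amara 39, Ingrid 37.
Yuki is ranked last by the fewest voters, so Yuki wins.

Yuki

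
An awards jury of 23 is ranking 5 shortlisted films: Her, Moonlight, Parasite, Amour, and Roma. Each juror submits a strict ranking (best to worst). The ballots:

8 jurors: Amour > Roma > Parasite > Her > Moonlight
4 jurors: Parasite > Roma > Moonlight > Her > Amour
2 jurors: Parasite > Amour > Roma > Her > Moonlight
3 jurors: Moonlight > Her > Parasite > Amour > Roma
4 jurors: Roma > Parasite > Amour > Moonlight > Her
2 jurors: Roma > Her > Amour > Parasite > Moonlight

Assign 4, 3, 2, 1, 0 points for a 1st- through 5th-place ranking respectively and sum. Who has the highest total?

Roma

Her: 8·1 + 4·1 + 2·1 + 3·3 + 4·0 + 2·3 = 29
Moonlight: 8·0 + 4·2 + 2·0 + 3·4 + 4·1 + 2·0 = 24
Parasite: 8·2 + 4·4 + 2·4 + 3·2 + 4·3 + 2·1 = 60
Amour: 8·4 + 4·0 + 2·3 + 3·1 + 4·2 + 2·2 = 53
Roma: 8·3 + 4·3 + 2·2 + 3·0 + 4·4 + 2·4 = 64
Roma has the highest Borda score (64).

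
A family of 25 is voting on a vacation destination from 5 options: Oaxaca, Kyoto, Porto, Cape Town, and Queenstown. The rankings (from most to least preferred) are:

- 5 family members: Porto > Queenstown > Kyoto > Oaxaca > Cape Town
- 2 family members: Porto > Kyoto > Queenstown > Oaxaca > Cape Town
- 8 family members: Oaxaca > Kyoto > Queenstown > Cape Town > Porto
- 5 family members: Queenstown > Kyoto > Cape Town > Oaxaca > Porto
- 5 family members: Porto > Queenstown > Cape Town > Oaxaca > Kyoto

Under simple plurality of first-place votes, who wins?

Porto

First-place votes: Oaxaca 8, Kyoto 0, Porto 12, Cape Town 0, Queenstown 5.
Porto has the most first-place votes.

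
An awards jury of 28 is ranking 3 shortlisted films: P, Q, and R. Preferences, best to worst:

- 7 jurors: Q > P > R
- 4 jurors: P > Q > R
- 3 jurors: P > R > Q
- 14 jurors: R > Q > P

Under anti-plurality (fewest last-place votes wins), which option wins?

Q

Last-place votes: P 14, Q 3, R 11.
Q is ranked last by the fewest voters, so Q wins.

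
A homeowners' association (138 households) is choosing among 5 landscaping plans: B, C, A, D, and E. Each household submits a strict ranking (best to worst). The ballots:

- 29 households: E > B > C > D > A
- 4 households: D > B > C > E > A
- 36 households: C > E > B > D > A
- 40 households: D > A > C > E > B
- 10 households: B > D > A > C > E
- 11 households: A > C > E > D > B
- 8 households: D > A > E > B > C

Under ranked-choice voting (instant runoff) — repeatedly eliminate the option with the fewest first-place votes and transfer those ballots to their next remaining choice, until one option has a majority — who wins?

Round 1: B 10, C 36, A 11, D 52, E 29. Eliminate B.
Round 2: C 36, A 11, D 62, E 29. Eliminate A.
Round 3: C 47, D 62, E 29. Eliminate E.
Round 4: C 76, D 62. C has a majority.

C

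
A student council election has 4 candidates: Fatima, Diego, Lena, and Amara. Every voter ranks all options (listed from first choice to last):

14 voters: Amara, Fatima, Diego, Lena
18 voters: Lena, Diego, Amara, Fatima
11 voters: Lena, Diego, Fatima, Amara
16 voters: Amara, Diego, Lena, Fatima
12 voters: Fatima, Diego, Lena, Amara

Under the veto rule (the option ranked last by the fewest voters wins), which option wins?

Diego

Last-place votes: Fatima 34, Diego 0, Lena 14, Amara 23.
Diego is ranked last by the fewest voters, so Diego wins.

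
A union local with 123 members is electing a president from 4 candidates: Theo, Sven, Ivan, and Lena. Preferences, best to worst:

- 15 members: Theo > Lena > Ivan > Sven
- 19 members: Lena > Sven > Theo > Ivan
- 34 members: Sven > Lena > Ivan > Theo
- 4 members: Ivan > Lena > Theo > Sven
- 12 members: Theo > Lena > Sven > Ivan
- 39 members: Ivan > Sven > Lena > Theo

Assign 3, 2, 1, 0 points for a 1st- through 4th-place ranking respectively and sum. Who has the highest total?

Sven

Theo: 15·3 + 19·1 + 34·0 + 4·1 + 12·3 + 39·0 = 104
Sven: 15·0 + 19·2 + 34·3 + 4·0 + 12·1 + 39·2 = 230
Ivan: 15·1 + 19·0 + 34·1 + 4·3 + 12·0 + 39·3 = 178
Lena: 15·2 + 19·3 + 34·2 + 4·2 + 12·2 + 39·1 = 226
Sven has the highest Borda score (230).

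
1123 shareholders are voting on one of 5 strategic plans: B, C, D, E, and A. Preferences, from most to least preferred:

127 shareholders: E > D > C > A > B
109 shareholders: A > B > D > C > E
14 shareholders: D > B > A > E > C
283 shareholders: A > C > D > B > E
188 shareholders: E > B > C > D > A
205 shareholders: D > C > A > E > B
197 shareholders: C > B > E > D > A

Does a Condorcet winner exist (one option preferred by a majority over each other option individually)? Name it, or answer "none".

C

C vs B: 812–311 for C.
C vs D: 668–455 for C.
C vs E: 794–329 for C.
C vs A: 717–406 for C.
C beats every other option head-to-head.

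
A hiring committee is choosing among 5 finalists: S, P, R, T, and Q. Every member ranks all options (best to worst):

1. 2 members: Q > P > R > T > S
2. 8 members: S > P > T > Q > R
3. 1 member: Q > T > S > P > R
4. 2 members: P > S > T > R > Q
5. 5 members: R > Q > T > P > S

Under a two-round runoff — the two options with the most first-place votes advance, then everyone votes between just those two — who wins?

Round 1 first-place votes: S 8, P 2, R 5, T 0, Q 3.
S and R advance.
Runoff: S is preferred to R by 11 voters; R by 7.
S wins the runoff.

S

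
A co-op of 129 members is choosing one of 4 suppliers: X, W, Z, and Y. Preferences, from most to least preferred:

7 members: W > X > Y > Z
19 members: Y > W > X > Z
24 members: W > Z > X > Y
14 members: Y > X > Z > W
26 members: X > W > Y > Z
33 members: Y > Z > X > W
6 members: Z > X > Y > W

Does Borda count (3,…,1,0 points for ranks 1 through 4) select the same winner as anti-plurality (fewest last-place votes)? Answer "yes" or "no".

no

Borda — scores: X 208, W 183, Z 146, Y 237. Winner: Y.
Anti-plurality — last-place votes: X 0, W 53, Z 52, Y 24. Winner: X.
The two methods disagree.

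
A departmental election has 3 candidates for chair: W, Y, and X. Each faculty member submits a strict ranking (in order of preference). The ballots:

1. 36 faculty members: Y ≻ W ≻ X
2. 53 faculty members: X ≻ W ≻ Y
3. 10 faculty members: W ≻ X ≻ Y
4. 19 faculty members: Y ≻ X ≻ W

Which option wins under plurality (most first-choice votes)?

First-place votes: W 10, Y 55, X 53.
Y has the most first-place votes.

Y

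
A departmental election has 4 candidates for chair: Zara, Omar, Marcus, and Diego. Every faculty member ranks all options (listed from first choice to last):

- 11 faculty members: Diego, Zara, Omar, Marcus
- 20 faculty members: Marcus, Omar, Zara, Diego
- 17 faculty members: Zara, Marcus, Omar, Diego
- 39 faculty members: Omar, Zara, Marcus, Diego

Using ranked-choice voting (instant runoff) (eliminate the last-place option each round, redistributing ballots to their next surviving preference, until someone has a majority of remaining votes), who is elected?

Omar

Round 1: Zara 17, Omar 39, Marcus 20, Diego 11. Eliminate Diego.
Round 2: Zara 28, Omar 39, Marcus 20. Eliminate Marcus.
Round 3: Zara 28, Omar 59. Omar has a majority.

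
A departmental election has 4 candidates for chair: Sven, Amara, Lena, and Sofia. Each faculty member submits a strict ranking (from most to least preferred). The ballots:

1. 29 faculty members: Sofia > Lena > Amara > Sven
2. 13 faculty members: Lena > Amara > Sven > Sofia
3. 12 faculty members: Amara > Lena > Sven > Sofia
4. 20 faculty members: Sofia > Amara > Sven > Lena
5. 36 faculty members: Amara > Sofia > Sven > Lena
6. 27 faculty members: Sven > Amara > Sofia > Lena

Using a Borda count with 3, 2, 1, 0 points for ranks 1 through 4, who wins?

Amara

Sven: 29·0 + 13·1 + 12·1 + 20·1 + 36·1 + 27·3 = 162
Amara: 29·1 + 13·2 + 12·3 + 20·2 + 36·3 + 27·2 = 293
Lena: 29·2 + 13·3 + 12·2 + 20·0 + 36·0 + 27·0 = 121
Sofia: 29·3 + 13·0 + 12·0 + 20·3 + 36·2 + 27·1 = 246
Amara has the highest Borda score (293).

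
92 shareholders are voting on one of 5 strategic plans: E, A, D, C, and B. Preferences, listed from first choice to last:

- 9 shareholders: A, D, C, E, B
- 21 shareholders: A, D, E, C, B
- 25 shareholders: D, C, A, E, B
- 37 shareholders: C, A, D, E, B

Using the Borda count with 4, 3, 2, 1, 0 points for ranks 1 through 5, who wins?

A

E: 9·1 + 21·2 + 25·1 + 37·1 = 113
A: 9·4 + 21·4 + 25·2 + 37·3 = 281
D: 9·3 + 21·3 + 25·4 + 37·2 = 264
C: 9·2 + 21·1 + 25·3 + 37·4 = 262
B: 9·0 + 21·0 + 25·0 + 37·0 = 0
A has the highest Borda score (281).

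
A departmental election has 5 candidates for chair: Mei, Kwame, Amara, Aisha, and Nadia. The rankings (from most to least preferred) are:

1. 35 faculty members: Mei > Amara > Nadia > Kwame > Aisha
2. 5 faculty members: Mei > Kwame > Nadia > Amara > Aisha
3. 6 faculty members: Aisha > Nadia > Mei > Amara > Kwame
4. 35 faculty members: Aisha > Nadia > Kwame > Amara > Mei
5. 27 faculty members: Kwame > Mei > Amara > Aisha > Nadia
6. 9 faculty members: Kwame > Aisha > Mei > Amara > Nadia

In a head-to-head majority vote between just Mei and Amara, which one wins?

Mei

Voters preferring Mei to Amara: 82; preferring Amara to Mei: 35.
Mei wins the head-to-head.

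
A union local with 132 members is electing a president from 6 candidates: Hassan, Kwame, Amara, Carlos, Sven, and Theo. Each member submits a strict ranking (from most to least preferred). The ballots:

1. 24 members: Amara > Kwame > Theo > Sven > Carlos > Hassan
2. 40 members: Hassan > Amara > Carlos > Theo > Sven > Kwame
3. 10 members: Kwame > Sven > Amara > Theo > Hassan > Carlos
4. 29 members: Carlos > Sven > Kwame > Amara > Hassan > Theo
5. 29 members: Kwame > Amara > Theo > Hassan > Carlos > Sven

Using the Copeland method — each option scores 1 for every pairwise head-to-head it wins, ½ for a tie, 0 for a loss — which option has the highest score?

Amara

Hassan: beats Carlos, Sven, and Theo; loses to Kwame and Amara → score 3.
Kwame: beats Hassan, Amara, and Theo; loses to Carlos and Sven → score 3.
Amara: beats Hassan, Carlos, Sven, and Theo; loses to Kwame → score 4.
Carlos: beats Kwame, Sven, and Theo; loses to Hassan and Amara → score 3.
Sven: beats Kwame; loses to Hassan, Amara, Carlos, and Theo → score 1.
Theo: beats Sven; loses to Hassan, Kwame, Amara, and Carlos → score 1.
Amara has the best pairwise record.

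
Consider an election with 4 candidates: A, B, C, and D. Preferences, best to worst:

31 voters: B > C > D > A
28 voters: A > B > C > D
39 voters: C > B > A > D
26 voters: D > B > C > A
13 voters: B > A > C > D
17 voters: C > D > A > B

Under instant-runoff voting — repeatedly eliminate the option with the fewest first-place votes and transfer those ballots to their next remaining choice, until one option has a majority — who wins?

Round 1: A 28, B 44, C 56, D 26. Eliminate D.
Round 2: A 28, B 70, C 56. Eliminate A.
Round 3: B 98, C 56. B has a majority.

B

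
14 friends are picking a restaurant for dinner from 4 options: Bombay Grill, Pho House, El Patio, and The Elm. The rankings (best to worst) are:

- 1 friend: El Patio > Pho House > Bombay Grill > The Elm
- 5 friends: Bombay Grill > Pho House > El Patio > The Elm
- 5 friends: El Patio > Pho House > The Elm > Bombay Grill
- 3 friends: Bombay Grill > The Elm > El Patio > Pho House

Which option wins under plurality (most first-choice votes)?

Bombay Grill

First-place votes: Bombay Grill 8, Pho House 0, El Patio 6, The Elm 0.
Bombay Grill has the most first-place votes.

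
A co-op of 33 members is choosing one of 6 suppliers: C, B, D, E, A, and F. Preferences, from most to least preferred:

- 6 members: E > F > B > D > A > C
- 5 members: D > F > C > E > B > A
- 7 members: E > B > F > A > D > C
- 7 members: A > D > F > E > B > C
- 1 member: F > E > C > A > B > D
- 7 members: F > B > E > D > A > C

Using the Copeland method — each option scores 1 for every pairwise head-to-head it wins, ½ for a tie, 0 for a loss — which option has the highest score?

C: loses to B, D, E, A, and F → score 0.
B: beats C, D, and A; loses to E and F → score 3.
D: beats C and A; loses to B, E, and F → score 2.
E: beats C, B, D, and A; loses to F → score 4.
A: beats C; loses to B, D, E, and F → score 1.
F: beats C, B, D, E, and A → score 5.
F has the best pairwise record.

F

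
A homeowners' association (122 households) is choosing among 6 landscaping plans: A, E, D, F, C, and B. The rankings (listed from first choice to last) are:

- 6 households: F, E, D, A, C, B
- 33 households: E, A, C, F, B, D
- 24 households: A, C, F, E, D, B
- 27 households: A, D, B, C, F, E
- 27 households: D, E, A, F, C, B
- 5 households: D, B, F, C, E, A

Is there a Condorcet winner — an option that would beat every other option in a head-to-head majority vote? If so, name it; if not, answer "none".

Checking pairwise contests:
E beats A 71–51.
F beats E 62–60.
A beats D 84–38.
A beats F 111–11.
A beats C 117–5.
A beats B 117–5.
Every option loses at least one head-to-head, so there is no Condorcet winner.

none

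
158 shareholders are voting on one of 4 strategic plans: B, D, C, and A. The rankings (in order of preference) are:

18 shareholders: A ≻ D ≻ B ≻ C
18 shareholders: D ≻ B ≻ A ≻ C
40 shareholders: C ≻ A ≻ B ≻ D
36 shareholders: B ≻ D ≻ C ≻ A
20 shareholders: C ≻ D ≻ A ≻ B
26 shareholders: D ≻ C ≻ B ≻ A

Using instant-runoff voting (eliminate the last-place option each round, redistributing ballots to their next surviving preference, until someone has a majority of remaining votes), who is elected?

Round 1: B 36, D 44, C 60, A 18. Eliminate A.
Round 2: B 36, D 62, C 60. Eliminate B.
Round 3: D 98, C 60. D has a majority.

D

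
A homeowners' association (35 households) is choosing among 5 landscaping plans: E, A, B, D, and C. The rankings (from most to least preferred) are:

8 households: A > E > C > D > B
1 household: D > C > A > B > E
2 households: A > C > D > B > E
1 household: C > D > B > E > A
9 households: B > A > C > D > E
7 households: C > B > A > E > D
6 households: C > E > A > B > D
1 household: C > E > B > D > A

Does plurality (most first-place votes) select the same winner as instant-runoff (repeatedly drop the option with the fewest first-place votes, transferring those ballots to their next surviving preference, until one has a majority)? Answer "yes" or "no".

no

Plurality — first-place votes: E 0, A 10, B 9, D 1, C 15. Winner: C.
Instant-runoff — R1 E 0, A 10, B 9, D 1, C 15 (E out); R2 A 10, B 9, D 1, C 15 (D out); R3 A 10, B 9, C 16 (B out); R4 A 19, C 16 (A winner). Winner: A.
The two methods disagree.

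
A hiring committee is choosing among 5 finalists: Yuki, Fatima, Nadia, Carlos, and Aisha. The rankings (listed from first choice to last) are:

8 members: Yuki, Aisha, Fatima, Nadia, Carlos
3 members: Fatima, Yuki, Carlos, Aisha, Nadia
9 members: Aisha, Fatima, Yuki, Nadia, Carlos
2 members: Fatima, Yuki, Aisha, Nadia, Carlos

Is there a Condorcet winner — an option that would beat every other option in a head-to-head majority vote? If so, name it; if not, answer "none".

Checking pairwise contests:
Fatima beats Yuki 14–8.
Aisha beats Fatima 17–5.
Yuki beats Nadia 22–0.
Yuki beats Carlos 22–0.
Yuki beats Aisha 13–9.
Every option loses at least one head-to-head, so there is no Condorcet winner.

none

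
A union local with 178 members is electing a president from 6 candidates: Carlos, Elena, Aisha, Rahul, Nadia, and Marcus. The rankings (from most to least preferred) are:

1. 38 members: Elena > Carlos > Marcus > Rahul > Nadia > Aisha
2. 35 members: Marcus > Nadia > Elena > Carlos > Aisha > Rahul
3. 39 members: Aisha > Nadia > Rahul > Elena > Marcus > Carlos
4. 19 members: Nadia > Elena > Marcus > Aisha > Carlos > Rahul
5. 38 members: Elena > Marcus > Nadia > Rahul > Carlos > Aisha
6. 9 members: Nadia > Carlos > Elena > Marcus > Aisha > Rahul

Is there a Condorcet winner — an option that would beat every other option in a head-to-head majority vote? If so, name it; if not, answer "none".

none

Checking pairwise contests:
Elena beats Carlos 169–9.
Nadia beats Elena 102–76.
Carlos beats Aisha 120–58.
Carlos beats Rahul 101–77.
Marcus beats Nadia 111–67.
Elena beats Marcus 143–35.
Every option loses at least one head-to-head, so there is no Condorcet winner.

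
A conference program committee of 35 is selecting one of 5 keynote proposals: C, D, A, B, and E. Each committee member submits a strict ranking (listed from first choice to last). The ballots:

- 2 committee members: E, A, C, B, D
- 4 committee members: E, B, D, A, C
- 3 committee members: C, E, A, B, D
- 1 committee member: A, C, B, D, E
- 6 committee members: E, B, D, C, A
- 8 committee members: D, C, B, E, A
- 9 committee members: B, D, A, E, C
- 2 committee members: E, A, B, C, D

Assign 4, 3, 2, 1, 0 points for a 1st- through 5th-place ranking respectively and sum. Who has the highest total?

C: 2·2 + 4·0 + 3·4 + 1·3 + 6·1 + 8·3 + 9·0 + 2·1 = 51
D: 2·0 + 4·2 + 3·0 + 1·1 + 6·2 + 8·4 + 9·3 + 2·0 = 80
A: 2·3 + 4·1 + 3·2 + 1·4 + 6·0 + 8·0 + 9·2 + 2·3 = 44
B: 2·1 + 4·3 + 3·1 + 1·2 + 6·3 + 8·2 + 9·4 + 2·2 = 93
E: 2·4 + 4·4 + 3·3 + 1·0 + 6·4 + 8·1 + 9·1 + 2·4 = 82
B has the highest Borda score (93).

B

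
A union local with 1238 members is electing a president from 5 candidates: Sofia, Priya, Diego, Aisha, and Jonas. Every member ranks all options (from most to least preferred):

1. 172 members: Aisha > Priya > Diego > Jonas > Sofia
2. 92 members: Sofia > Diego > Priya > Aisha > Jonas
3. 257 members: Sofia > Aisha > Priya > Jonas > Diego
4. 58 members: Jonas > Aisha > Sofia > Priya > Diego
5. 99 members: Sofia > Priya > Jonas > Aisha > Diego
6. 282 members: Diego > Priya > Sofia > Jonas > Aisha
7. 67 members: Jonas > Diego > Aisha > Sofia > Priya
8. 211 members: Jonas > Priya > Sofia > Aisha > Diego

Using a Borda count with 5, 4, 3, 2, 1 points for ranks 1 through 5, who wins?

Sofia: 172·1 + 92·5 + 257·5 + 58·3 + 99·5 + 282·3 + 67·2 + 211·3 = 4199
Priya: 172·4 + 92·3 + 257·3 + 58·2 + 99·4 + 282·4 + 67·1 + 211·4 = 4286
Diego: 172·3 + 92·4 + 257·1 + 58·1 + 99·1 + 282·5 + 67·4 + 211·1 = 3187
Aisha: 172·5 + 92·2 + 257·4 + 58·4 + 99·2 + 282·1 + 67·3 + 211·2 = 3407
Jonas: 172·2 + 92·1 + 257·2 + 58·5 + 99·3 + 282·2 + 67·5 + 211·5 = 3491
Priya has the highest Borda score (4286).

Priya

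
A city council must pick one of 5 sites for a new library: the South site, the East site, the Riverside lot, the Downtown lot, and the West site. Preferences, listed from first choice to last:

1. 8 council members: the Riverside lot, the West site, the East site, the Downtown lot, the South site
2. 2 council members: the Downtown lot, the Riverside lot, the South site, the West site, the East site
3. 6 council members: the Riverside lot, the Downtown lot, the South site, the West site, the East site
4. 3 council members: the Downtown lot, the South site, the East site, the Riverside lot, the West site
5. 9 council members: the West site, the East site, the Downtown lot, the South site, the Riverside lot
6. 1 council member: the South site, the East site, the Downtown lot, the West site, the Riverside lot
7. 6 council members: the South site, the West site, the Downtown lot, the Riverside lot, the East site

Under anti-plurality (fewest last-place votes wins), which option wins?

Last-place votes: the South site 8, the East site 14, the Riverside lot 10, the Downtown lot 0, the West site 3.
the Downtown lot is ranked last by the fewest voters, so the Downtown lot wins.

the Downtown lot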